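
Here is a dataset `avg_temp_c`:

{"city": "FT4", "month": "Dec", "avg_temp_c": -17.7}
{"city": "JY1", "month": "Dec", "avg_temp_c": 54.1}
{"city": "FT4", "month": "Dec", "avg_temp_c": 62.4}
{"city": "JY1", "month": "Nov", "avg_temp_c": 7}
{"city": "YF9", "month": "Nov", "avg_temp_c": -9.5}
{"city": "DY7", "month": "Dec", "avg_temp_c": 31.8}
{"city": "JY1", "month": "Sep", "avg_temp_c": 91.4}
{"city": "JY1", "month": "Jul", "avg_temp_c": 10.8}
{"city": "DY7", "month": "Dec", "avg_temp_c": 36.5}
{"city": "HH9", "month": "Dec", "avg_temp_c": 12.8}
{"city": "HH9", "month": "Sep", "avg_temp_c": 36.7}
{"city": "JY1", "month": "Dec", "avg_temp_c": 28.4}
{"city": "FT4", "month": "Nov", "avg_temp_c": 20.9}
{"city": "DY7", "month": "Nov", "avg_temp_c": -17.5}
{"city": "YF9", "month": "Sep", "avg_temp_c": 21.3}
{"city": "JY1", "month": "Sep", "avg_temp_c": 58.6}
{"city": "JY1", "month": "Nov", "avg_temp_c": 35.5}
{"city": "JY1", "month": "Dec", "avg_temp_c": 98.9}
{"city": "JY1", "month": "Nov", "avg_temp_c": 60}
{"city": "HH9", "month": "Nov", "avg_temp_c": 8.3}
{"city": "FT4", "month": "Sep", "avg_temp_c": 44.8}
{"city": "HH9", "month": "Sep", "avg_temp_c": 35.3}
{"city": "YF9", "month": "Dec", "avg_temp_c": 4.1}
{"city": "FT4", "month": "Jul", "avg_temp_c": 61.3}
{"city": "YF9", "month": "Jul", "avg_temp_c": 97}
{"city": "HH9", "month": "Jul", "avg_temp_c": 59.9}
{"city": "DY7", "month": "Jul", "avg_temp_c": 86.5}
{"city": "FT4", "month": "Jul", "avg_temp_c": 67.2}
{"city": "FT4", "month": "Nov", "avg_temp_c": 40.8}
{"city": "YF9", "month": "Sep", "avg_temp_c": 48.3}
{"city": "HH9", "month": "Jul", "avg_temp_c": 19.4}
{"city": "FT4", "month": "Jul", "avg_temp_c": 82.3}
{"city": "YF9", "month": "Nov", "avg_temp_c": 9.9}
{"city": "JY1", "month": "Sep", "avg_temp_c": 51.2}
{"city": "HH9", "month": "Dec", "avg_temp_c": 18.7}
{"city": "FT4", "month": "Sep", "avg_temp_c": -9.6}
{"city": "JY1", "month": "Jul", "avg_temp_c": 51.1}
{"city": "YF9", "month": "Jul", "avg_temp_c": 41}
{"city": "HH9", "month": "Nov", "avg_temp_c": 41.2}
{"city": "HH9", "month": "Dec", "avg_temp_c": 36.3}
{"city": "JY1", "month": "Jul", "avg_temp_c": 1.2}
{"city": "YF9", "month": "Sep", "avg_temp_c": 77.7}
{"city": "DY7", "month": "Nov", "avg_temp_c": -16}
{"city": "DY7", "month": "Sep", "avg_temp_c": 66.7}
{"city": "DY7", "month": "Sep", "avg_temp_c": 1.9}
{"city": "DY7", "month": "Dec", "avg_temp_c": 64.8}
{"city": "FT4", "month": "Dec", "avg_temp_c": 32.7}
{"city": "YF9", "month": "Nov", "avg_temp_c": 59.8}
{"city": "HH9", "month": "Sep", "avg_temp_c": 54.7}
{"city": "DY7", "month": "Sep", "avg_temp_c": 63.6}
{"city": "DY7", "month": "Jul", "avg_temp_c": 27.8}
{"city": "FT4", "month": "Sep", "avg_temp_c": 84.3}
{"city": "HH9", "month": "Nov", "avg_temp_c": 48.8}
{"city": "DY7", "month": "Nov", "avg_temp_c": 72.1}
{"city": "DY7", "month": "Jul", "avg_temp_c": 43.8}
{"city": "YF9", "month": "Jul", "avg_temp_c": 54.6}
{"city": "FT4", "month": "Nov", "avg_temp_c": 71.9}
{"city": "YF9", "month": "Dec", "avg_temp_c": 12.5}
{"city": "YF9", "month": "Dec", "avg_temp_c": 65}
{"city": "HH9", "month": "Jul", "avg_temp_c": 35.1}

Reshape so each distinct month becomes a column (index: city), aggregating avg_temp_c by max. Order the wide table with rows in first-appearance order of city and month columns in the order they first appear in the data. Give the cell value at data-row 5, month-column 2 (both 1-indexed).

With rows in first-appearance order of city, row 5 is city=HH9. month columns in first-appearance order: Dec, Nov, Sep, Jul; column 2 is Nov.
Long rows with city=HH9, month=Nov: max(8.3, 41.2, 48.8) = 48.8.

48.8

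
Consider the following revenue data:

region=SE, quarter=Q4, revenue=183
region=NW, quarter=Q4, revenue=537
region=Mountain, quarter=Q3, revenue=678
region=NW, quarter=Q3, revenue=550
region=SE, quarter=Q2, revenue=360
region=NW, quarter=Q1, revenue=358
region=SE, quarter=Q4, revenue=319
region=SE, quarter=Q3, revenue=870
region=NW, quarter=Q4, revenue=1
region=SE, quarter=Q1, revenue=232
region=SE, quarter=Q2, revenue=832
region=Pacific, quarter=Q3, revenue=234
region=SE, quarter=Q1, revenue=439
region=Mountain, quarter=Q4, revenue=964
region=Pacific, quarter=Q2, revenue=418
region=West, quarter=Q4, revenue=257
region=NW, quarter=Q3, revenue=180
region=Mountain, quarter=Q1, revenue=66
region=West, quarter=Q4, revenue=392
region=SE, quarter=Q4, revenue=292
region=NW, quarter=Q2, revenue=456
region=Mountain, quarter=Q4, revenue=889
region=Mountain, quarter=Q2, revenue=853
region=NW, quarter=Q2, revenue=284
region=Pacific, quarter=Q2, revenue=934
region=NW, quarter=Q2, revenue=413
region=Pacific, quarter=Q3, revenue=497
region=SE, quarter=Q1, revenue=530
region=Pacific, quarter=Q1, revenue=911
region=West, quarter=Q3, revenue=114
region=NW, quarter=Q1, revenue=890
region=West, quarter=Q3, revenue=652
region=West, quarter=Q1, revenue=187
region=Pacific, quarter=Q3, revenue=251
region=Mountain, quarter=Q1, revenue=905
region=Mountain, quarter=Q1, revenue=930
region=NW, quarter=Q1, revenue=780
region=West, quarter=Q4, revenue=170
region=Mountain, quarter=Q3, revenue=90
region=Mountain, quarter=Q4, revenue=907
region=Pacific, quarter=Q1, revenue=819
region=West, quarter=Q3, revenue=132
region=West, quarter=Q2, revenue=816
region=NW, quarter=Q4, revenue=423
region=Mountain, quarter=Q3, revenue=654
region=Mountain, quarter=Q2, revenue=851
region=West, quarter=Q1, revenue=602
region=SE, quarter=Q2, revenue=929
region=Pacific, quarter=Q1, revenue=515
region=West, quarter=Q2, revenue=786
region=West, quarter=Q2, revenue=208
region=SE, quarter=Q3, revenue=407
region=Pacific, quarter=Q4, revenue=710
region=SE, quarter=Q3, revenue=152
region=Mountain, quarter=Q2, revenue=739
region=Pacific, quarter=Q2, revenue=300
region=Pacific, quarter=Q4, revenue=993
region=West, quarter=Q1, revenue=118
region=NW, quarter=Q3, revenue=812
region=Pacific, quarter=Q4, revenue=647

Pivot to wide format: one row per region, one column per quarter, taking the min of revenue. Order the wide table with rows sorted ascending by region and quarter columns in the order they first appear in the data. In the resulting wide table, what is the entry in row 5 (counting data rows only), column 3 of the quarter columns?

208

With rows sorted ascending by region, row 5 is region=West. quarter columns in first-appearance order: Q4, Q3, Q2, Q1; column 3 is Q2.
Long rows with region=West, quarter=Q2: min(816, 786, 208) = 208.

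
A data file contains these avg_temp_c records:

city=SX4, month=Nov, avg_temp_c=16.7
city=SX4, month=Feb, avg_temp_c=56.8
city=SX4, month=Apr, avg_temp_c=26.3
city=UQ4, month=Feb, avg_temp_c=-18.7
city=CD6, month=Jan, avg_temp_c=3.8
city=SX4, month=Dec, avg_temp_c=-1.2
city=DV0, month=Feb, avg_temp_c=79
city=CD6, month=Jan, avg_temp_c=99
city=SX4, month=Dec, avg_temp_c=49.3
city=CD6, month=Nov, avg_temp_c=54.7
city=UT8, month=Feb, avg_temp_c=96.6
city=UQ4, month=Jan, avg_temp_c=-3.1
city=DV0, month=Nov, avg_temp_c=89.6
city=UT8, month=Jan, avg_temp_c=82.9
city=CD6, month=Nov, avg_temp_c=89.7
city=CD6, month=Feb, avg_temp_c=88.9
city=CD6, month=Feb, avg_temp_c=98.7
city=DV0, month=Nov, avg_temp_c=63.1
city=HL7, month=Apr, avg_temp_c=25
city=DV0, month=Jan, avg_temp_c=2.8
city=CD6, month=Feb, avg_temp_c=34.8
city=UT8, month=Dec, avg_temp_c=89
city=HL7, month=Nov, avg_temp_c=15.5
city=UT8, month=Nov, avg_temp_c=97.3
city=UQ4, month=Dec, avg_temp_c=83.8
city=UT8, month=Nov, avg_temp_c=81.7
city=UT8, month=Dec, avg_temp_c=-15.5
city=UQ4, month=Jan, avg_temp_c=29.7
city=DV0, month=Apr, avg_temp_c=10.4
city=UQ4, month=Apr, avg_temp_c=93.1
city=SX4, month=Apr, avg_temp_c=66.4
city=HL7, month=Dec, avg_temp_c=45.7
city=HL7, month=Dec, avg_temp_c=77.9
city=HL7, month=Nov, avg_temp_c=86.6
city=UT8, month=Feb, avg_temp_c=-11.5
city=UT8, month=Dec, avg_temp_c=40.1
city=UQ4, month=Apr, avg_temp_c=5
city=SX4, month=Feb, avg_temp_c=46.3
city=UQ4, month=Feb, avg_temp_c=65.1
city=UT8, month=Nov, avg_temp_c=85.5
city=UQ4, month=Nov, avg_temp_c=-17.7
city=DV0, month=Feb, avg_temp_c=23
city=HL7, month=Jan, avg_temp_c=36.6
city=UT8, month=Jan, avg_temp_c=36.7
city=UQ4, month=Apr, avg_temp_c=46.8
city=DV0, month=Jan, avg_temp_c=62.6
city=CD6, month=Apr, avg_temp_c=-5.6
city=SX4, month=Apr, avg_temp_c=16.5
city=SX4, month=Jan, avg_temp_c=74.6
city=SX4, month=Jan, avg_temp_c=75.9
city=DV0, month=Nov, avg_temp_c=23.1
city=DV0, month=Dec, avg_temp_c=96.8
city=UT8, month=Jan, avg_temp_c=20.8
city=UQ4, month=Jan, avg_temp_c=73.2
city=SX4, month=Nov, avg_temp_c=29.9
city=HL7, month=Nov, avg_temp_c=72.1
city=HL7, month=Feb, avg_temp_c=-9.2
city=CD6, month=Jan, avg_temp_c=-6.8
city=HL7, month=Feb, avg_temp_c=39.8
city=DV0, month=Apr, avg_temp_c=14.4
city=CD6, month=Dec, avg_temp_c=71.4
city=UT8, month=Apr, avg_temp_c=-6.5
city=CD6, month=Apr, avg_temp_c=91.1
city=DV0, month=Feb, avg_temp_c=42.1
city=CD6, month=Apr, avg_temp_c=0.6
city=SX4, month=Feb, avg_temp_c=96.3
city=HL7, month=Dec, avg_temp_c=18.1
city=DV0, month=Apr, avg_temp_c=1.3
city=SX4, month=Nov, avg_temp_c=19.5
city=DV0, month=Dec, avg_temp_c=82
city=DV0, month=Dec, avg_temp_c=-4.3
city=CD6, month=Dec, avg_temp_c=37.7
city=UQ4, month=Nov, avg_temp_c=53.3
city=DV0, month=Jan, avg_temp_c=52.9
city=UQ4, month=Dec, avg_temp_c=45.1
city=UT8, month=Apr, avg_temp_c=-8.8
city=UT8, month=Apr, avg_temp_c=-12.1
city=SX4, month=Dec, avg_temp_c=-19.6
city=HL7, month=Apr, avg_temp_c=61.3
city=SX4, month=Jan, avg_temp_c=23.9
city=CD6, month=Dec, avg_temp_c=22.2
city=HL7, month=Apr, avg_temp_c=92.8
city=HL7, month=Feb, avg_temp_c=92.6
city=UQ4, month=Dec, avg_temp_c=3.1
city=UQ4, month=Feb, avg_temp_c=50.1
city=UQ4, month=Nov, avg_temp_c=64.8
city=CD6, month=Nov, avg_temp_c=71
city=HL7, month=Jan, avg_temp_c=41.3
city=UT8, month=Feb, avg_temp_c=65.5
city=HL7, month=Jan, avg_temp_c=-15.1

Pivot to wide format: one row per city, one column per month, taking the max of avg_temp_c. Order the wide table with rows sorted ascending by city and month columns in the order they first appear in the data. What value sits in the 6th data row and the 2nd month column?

96.6

With rows sorted ascending by city, row 6 is city=UT8. month columns in first-appearance order: Nov, Feb, Apr, Jan, Dec; column 2 is Feb.
Long rows with city=UT8, month=Feb: max(96.6, -11.5, 65.5) = 96.6.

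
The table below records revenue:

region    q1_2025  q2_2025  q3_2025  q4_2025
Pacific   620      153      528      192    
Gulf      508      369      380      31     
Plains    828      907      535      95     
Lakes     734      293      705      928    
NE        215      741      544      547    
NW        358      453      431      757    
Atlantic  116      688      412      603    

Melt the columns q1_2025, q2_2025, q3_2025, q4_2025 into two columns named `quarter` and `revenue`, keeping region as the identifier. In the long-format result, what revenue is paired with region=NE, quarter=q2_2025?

741

Unpivoting turns each (region, wide-column) pair into one long row.
The wide cell at row NE, column q2_2025 holds 741, so the long row (NE, q2_2025) has revenue=741.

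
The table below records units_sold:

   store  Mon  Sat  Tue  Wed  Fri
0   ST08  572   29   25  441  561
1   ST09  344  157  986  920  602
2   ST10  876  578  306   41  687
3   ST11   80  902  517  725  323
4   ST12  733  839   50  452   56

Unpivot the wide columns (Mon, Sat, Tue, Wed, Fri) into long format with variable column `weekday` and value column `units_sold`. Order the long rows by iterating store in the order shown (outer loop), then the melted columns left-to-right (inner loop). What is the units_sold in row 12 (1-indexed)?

578

25 rows total (5 × 5). Row 12: index ⌊(12-1)/5⌋ = 2 into store → ST10; (12-1) mod 5 = 1 into the melted columns → Sat.
So row 12 is (ST10, Sat, 578); units_sold = 578.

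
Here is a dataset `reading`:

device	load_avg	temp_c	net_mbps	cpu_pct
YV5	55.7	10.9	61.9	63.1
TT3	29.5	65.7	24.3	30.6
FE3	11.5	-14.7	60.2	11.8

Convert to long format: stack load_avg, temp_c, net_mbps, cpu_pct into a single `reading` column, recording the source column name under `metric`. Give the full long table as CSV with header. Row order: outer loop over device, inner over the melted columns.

Each (device, column) pair becomes one row: 3 × 4 = 12 rows.
For example, (YV5, load_avg) → reading=55.7.

device,metric,reading
YV5,load_avg,55.7
YV5,temp_c,10.9
YV5,net_mbps,61.9
YV5,cpu_pct,63.1
TT3,load_avg,29.5
TT3,temp_c,65.7
TT3,net_mbps,24.3
TT3,cpu_pct,30.6
FE3,load_avg,11.5
FE3,temp_c,-14.7
FE3,net_mbps,60.2
FE3,cpu_pct,11.8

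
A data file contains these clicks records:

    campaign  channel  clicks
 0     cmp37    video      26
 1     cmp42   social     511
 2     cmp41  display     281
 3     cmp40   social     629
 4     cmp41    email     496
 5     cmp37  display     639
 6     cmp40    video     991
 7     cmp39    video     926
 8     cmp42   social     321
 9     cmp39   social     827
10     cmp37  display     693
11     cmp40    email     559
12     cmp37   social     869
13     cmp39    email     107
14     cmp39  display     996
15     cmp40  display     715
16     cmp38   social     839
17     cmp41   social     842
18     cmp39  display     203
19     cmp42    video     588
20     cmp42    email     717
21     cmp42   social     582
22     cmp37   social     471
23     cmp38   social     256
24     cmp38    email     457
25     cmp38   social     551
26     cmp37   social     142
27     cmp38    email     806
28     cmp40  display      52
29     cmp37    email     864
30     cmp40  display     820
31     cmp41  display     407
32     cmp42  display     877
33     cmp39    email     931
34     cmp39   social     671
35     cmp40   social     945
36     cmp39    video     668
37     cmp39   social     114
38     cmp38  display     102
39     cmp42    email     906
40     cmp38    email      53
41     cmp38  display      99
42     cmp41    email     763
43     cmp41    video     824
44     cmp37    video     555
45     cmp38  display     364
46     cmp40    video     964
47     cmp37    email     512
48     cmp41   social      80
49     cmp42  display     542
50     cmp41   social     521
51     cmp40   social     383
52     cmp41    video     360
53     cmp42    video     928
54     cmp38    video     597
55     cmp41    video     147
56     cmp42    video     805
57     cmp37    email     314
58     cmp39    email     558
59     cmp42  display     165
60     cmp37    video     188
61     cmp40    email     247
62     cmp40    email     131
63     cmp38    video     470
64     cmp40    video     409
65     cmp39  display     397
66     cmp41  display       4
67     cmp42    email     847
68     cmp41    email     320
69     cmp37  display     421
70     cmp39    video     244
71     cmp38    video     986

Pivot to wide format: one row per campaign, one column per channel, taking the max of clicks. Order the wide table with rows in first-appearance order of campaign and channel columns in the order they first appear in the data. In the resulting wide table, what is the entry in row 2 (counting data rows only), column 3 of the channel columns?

With rows in first-appearance order of campaign, row 2 is campaign=cmp42. channel columns in first-appearance order: video, social, display, email; column 3 is display.
Long rows with campaign=cmp42, channel=display: max(877, 542, 165) = 877.

877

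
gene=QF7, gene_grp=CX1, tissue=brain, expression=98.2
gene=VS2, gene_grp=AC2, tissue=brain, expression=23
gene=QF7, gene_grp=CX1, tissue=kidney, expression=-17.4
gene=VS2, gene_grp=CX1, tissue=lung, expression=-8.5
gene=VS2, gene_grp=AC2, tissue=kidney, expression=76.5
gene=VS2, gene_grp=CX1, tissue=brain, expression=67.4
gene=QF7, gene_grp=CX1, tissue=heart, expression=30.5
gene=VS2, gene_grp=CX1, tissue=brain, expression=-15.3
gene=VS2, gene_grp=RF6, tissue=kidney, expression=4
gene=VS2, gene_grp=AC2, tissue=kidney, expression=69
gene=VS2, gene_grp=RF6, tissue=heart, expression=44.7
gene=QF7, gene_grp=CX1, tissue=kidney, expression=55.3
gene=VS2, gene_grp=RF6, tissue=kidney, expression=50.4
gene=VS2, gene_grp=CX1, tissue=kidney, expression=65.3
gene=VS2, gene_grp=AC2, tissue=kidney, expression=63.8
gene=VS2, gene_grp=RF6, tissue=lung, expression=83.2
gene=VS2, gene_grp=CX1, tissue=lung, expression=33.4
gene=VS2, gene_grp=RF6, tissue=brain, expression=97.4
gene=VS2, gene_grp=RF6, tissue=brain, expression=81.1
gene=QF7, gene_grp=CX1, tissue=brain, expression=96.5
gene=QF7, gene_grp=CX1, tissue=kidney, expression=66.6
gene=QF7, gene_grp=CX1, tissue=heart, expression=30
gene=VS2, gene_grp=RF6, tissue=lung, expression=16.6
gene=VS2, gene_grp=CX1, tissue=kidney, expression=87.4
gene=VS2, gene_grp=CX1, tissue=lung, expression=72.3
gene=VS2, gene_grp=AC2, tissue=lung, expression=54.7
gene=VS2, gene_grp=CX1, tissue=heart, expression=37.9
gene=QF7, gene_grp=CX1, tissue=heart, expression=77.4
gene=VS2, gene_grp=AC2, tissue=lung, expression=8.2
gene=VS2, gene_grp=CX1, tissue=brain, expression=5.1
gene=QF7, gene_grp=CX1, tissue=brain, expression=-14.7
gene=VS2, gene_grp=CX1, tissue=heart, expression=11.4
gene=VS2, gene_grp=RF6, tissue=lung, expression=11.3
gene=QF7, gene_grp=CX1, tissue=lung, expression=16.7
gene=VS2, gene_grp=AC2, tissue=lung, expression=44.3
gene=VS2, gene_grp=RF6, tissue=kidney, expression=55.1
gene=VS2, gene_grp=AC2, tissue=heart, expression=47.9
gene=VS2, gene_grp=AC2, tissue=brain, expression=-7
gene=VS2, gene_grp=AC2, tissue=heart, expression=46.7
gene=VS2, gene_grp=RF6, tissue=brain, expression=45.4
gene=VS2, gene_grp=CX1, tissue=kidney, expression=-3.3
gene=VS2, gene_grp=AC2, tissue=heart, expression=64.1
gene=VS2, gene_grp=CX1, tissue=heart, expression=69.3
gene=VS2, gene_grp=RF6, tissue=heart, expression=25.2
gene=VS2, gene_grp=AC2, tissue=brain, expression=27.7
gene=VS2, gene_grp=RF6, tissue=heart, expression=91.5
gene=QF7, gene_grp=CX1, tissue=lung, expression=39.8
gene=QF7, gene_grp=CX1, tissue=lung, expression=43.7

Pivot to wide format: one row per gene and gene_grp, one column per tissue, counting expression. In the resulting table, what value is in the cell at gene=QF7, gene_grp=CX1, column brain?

3

Rows with gene=QF7, gene_grp=CX1 and tissue=brain: expression values are 98.2, 96.5, -14.7.
3 rows match — count = 3.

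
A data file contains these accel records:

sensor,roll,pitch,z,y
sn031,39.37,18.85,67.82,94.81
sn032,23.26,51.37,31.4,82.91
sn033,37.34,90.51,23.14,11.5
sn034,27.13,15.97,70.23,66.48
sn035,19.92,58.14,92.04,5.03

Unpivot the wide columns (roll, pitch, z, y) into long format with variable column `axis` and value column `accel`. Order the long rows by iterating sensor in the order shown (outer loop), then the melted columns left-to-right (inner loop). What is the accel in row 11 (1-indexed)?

20 rows total (5 × 4). Row 11: index ⌊(11-1)/4⌋ = 2 into sensor → sn033; (11-1) mod 4 = 2 into the melted columns → z.
So row 11 is (sn033, z, 23.14); accel = 23.14.

23.14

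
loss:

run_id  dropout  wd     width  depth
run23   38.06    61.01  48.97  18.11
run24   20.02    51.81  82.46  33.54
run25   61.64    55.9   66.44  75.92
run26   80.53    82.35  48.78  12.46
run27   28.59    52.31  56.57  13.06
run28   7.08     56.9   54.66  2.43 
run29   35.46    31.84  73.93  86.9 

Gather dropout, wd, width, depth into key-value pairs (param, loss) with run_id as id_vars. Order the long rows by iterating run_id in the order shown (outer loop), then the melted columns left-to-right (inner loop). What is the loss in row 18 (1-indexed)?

52.31

28 rows total (7 × 4). Row 18: index ⌊(18-1)/4⌋ = 4 into run_id → run27; (18-1) mod 4 = 1 into the melted columns → wd.
So row 18 is (run27, wd, 52.31); loss = 52.31.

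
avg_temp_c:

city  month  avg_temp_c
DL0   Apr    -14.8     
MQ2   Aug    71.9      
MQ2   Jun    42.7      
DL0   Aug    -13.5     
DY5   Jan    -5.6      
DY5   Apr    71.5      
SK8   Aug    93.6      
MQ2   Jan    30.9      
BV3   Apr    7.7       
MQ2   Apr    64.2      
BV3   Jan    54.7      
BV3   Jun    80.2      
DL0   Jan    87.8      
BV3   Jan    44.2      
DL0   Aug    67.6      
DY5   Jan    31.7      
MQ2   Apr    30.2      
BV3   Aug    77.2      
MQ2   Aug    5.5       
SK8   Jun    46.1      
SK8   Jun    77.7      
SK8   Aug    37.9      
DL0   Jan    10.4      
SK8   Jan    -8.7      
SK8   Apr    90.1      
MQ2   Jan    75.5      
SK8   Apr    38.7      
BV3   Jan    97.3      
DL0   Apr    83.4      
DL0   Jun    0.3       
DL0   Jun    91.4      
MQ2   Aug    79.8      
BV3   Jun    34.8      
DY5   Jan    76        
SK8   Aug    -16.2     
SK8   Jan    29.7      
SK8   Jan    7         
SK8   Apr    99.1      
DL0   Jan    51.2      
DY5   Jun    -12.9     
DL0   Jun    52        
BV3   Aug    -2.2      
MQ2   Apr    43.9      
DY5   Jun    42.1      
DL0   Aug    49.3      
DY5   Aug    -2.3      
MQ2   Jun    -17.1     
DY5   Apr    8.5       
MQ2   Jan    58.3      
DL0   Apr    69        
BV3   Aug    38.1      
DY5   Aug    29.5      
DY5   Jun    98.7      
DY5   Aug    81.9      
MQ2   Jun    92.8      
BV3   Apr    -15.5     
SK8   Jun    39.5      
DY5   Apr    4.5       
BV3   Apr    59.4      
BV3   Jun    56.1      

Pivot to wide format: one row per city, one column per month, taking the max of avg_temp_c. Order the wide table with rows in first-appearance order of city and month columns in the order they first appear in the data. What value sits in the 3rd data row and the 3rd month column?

With rows in first-appearance order of city, row 3 is city=DY5. month columns in first-appearance order: Apr, Aug, Jun, Jan; column 3 is Jun.
Long rows with city=DY5, month=Jun: max(-12.9, 42.1, 98.7) = 98.7.

98.7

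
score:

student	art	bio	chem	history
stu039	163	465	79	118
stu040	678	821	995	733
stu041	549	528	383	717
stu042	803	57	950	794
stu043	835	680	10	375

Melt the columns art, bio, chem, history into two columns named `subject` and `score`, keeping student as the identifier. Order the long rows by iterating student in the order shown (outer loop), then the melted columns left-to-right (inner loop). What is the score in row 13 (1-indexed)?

803

20 rows total (5 × 4). Row 13: index ⌊(13-1)/4⌋ = 3 into student → stu042; (13-1) mod 4 = 0 into the melted columns → art.
So row 13 is (stu042, art, 803); score = 803.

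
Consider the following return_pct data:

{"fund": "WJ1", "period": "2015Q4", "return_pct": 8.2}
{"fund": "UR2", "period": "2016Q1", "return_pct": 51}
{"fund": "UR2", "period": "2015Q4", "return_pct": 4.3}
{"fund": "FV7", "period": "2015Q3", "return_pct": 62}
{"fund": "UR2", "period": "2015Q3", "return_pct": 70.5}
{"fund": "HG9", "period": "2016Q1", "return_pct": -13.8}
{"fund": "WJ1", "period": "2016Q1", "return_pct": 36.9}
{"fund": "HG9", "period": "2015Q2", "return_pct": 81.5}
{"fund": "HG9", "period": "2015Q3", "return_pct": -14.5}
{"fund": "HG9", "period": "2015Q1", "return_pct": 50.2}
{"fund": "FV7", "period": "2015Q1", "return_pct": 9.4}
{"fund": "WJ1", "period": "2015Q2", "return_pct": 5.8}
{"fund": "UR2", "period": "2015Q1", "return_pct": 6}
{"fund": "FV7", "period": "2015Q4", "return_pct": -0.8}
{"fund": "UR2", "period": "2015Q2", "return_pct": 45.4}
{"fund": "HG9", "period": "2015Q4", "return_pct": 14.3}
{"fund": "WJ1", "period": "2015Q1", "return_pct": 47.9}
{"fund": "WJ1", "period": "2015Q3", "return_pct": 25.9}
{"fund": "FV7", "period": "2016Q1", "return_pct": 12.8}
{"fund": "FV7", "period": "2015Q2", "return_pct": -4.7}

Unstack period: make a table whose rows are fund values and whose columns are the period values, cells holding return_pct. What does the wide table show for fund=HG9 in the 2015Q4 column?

Wide layout: rows indexed by fund, columns are the 5 distinct period values (2015Q4, 2016Q1, 2015Q3, 2015Q2, 2015Q1).
Cell (fund=HG9, period=2015Q4) draws from the long row where fund=HG9 and period=2015Q4, which has return_pct=14.3.

14.3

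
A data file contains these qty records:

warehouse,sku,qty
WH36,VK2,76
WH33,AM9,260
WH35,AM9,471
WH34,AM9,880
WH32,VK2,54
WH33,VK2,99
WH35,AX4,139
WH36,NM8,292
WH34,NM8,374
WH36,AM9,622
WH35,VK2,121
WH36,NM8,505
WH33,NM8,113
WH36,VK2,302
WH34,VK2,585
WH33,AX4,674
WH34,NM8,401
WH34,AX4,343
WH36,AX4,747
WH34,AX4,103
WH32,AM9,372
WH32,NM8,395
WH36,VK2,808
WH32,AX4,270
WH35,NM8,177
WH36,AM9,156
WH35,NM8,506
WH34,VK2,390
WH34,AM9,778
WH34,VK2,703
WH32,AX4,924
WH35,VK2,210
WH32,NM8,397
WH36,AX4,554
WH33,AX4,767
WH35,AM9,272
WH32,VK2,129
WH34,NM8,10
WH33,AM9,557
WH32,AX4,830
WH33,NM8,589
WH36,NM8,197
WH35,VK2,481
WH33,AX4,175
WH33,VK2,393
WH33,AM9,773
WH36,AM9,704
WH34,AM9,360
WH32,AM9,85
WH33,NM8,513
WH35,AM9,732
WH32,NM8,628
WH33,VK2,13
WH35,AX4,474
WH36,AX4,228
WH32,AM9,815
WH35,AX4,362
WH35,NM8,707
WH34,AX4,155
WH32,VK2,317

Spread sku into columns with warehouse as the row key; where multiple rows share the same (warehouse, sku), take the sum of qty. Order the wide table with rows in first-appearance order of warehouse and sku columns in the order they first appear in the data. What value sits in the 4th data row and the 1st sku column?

1678

With rows in first-appearance order of warehouse, row 4 is warehouse=WH34. sku columns in first-appearance order: VK2, AM9, AX4, NM8; column 1 is VK2.
Long rows with warehouse=WH34, sku=VK2: 585 + 390 + 703 = 1678.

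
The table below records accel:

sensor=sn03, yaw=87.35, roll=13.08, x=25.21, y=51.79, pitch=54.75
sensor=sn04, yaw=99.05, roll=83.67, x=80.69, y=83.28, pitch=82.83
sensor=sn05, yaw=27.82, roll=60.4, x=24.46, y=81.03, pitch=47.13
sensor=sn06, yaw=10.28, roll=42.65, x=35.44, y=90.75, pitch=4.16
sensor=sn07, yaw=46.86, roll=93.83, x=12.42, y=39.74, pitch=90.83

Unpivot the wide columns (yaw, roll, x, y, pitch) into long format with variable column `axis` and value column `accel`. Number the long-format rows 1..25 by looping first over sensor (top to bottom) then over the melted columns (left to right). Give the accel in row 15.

25 rows total (5 × 5). Row 15: index ⌊(15-1)/5⌋ = 2 into sensor → sn05; (15-1) mod 5 = 4 into the melted columns → pitch.
So row 15 is (sn05, pitch, 47.13); accel = 47.13.

47.13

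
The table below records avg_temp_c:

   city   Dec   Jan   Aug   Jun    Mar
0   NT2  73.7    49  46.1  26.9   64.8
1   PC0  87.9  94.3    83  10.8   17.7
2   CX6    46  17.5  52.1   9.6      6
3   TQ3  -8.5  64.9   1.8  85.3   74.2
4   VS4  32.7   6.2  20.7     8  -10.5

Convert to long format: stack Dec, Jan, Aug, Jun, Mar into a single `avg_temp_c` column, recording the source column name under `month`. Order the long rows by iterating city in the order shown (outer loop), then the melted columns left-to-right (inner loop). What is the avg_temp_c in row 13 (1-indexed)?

25 rows total (5 × 5). Row 13: index ⌊(13-1)/5⌋ = 2 into city → CX6; (13-1) mod 5 = 2 into the melted columns → Aug.
So row 13 is (CX6, Aug, 52.1); avg_temp_c = 52.1.

52.1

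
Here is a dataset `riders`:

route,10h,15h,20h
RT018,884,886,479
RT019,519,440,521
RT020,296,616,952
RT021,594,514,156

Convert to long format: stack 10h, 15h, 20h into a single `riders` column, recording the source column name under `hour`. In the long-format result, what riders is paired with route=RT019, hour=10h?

Unpivoting turns each (route, wide-column) pair into one long row.
The wide cell at row RT019, column 10h holds 519, so the long row (RT019, 10h) has riders=519.

519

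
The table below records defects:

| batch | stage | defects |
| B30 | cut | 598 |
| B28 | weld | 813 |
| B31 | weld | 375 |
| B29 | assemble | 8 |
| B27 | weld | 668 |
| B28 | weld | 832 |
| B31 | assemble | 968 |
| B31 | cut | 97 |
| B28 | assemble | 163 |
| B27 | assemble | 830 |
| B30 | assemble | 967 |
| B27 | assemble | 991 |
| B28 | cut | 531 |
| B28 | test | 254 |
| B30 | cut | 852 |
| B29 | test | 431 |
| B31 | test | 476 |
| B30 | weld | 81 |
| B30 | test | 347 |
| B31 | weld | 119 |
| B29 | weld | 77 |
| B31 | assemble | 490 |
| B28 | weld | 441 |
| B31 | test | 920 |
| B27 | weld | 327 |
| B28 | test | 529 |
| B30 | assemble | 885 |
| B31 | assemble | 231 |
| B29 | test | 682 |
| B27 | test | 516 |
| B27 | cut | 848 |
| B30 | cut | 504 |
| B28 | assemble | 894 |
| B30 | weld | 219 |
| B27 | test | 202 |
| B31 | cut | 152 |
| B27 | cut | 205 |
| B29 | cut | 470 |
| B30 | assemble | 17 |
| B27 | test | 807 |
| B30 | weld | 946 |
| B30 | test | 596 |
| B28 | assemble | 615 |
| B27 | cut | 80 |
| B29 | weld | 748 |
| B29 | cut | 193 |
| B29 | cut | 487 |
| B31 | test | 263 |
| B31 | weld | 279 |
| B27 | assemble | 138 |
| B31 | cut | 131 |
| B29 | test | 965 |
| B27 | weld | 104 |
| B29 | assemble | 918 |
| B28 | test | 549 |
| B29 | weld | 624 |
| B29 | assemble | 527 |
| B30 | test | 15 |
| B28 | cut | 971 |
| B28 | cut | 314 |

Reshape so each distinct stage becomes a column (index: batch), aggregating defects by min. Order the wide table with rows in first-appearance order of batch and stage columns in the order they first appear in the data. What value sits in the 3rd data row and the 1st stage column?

97

With rows in first-appearance order of batch, row 3 is batch=B31. stage columns in first-appearance order: cut, weld, assemble, test; column 1 is cut.
Long rows with batch=B31, stage=cut: min(97, 152, 131) = 97.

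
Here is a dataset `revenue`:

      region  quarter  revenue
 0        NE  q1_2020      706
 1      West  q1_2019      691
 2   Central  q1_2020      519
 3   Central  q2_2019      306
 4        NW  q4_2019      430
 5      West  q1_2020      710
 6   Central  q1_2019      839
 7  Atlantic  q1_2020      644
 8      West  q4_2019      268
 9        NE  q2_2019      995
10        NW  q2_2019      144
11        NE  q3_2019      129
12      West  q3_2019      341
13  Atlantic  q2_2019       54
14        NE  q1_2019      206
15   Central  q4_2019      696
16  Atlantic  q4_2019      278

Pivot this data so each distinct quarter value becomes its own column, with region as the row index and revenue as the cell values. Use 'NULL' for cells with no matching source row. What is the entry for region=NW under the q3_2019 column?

No long-format row has region=NW and quarter=q3_2019, so the cell is NULL.

NULL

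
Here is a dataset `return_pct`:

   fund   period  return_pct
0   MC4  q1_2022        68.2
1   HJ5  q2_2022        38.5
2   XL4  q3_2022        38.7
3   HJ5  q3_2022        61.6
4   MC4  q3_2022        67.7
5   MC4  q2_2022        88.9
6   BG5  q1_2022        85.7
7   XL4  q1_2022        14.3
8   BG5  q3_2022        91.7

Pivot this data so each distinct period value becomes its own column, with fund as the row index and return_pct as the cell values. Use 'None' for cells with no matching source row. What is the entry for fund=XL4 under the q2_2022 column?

None

No long-format row has fund=XL4 and period=q2_2022, so the cell is None.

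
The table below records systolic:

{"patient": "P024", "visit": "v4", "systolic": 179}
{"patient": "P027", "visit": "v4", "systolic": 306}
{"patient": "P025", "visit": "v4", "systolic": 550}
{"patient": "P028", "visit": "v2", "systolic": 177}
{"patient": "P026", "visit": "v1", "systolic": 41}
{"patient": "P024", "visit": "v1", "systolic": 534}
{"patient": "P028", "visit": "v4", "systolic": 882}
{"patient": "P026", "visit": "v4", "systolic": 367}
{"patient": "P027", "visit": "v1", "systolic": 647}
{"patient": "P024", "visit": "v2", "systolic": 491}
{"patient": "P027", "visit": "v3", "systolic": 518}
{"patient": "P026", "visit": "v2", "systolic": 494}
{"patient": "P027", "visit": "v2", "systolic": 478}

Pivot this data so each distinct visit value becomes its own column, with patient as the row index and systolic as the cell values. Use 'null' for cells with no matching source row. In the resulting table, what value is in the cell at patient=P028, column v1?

No long-format row has patient=P028 and visit=v1, so the cell is null.

null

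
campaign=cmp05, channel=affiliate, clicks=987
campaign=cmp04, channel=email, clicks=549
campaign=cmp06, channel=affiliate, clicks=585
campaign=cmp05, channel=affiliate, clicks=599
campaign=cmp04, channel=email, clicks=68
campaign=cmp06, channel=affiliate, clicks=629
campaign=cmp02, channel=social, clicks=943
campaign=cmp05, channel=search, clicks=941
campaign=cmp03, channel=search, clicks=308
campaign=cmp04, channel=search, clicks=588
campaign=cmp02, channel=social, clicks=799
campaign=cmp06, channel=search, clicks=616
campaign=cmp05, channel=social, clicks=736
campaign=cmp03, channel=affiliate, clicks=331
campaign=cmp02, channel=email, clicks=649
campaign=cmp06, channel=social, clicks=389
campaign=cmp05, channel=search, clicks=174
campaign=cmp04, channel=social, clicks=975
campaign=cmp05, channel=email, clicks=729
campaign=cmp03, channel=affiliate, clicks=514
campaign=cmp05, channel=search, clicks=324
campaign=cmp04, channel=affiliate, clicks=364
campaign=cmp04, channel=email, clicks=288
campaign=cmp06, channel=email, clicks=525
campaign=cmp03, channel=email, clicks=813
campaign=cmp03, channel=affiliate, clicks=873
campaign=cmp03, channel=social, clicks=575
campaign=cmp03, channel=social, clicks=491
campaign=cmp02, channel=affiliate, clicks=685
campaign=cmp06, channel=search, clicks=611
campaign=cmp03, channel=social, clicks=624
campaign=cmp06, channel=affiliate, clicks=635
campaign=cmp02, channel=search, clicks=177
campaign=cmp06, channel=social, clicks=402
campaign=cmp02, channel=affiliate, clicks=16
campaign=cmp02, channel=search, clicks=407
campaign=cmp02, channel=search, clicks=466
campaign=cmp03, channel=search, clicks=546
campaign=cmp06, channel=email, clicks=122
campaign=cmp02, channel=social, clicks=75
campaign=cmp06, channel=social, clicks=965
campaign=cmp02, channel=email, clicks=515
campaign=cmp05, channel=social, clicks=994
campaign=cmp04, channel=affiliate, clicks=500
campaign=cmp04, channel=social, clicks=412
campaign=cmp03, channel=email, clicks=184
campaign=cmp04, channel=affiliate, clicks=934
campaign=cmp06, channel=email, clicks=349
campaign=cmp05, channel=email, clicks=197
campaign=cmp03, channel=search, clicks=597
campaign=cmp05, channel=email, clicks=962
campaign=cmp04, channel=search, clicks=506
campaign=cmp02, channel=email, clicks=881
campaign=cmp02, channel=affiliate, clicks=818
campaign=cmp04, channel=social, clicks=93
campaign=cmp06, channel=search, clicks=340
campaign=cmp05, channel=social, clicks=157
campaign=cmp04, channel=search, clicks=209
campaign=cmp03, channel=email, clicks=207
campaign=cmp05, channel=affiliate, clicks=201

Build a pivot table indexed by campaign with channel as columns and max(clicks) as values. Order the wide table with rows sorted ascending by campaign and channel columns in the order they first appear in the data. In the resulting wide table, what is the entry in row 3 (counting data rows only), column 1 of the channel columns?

With rows sorted ascending by campaign, row 3 is campaign=cmp04. channel columns in first-appearance order: affiliate, email, social, search; column 1 is affiliate.
Long rows with campaign=cmp04, channel=affiliate: max(364, 500, 934) = 934.

934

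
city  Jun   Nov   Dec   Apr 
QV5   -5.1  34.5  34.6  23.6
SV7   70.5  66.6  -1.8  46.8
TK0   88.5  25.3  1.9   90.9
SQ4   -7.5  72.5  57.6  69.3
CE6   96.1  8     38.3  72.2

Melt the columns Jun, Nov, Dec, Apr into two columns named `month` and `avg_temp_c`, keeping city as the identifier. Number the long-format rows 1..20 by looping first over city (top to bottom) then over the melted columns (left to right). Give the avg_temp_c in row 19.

38.3

20 rows total (5 × 4). Row 19: index ⌊(19-1)/4⌋ = 4 into city → CE6; (19-1) mod 4 = 2 into the melted columns → Dec.
So row 19 is (CE6, Dec, 38.3); avg_temp_c = 38.3.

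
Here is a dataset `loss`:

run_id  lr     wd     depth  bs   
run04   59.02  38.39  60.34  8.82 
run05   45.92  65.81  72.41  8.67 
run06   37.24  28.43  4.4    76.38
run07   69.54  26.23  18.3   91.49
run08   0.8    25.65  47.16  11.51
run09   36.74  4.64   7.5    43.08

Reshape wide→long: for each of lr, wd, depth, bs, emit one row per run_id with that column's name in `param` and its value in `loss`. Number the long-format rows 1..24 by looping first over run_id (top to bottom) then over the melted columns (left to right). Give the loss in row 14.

26.23

24 rows total (6 × 4). Row 14: index ⌊(14-1)/4⌋ = 3 into run_id → run07; (14-1) mod 4 = 1 into the melted columns → wd.
So row 14 is (run07, wd, 26.23); loss = 26.23.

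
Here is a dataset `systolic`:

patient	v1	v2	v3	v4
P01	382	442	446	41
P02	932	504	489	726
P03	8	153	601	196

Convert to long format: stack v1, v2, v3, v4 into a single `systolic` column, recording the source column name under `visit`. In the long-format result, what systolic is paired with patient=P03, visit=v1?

Unpivoting turns each (patient, wide-column) pair into one long row.
The wide cell at row P03, column v1 holds 8, so the long row (P03, v1) has systolic=8.

8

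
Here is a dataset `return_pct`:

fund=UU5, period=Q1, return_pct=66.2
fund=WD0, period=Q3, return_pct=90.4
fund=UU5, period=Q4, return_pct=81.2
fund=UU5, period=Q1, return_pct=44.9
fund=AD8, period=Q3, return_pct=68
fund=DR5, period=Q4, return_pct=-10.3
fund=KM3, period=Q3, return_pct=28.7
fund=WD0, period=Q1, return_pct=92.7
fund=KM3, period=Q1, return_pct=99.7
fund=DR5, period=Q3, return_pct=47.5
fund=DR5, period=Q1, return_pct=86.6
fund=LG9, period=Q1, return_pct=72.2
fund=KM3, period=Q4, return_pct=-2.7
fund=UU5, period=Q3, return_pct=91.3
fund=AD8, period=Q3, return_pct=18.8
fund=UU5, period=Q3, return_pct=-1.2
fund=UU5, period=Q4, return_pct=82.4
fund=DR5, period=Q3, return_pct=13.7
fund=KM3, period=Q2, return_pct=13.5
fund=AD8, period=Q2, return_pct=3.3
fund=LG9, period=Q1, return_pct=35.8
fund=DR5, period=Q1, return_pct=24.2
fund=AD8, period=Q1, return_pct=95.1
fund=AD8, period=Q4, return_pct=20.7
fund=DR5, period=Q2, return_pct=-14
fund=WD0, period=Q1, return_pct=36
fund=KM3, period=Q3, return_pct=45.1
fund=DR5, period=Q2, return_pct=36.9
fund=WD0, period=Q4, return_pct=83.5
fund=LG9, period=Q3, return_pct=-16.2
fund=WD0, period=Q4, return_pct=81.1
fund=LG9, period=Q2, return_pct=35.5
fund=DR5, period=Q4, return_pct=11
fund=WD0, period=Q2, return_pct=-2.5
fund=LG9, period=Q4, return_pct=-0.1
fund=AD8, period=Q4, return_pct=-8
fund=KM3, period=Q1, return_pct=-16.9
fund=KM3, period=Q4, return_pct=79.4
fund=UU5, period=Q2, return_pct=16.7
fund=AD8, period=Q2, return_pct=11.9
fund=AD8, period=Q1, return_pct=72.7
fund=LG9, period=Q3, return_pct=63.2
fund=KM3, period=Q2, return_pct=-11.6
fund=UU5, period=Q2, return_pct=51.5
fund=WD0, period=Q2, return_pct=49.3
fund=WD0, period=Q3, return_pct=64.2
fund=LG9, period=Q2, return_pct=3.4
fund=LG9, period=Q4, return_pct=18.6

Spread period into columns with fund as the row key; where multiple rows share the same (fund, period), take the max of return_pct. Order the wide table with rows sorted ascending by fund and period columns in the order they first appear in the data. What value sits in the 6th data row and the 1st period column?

With rows sorted ascending by fund, row 6 is fund=WD0. period columns in first-appearance order: Q1, Q3, Q4, Q2; column 1 is Q1.
Long rows with fund=WD0, period=Q1: max(92.7, 36) = 92.7.

92.7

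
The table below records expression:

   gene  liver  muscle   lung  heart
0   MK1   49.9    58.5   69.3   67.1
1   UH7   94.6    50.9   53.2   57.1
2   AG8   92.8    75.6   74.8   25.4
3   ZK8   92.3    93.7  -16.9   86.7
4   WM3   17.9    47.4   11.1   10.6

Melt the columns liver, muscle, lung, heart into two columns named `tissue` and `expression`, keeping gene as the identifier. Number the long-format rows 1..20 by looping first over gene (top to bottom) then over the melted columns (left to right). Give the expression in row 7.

53.2

20 rows total (5 × 4). Row 7: index ⌊(7-1)/4⌋ = 1 into gene → UH7; (7-1) mod 4 = 2 into the melted columns → lung.
So row 7 is (UH7, lung, 53.2); expression = 53.2.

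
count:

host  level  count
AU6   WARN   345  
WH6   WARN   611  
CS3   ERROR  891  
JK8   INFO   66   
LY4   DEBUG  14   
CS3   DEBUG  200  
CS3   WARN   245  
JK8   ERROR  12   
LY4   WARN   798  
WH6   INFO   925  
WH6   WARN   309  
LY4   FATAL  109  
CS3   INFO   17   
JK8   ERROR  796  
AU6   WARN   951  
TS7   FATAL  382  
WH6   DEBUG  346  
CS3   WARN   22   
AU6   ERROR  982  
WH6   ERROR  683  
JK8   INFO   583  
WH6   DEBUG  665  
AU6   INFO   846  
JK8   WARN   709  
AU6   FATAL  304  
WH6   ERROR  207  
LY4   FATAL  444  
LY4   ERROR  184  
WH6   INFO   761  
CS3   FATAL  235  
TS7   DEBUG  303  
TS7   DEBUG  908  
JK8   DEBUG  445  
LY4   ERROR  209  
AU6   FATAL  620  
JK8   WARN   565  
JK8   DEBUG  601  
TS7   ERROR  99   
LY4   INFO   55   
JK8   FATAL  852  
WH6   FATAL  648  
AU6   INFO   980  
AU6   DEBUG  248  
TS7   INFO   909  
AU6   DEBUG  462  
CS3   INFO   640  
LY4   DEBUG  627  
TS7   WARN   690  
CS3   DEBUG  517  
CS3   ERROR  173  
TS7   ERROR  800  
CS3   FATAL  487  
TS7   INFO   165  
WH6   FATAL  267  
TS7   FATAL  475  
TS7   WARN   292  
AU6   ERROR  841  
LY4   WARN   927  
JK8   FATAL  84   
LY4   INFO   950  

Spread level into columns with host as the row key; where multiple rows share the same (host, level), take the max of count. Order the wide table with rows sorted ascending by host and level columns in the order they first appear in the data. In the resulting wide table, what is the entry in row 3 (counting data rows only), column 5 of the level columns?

With rows sorted ascending by host, row 3 is host=JK8. level columns in first-appearance order: WARN, ERROR, INFO, DEBUG, FATAL; column 5 is FATAL.
Long rows with host=JK8, level=FATAL: max(852, 84) = 852.

852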